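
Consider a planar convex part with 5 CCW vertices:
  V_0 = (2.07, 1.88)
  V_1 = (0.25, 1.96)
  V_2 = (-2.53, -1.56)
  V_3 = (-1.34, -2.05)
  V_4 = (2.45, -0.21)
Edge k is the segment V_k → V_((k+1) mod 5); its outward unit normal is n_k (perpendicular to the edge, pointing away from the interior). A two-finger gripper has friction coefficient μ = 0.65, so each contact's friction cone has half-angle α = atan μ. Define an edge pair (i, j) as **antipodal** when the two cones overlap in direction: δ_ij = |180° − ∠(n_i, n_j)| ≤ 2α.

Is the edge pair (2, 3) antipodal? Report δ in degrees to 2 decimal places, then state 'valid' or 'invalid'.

α = atan 0.65 = 33.02°;  2α = 66.05°
edge 2: e_2 = (+1.19, -0.49);  n_2 = (-0.3807, -0.9247)
edge 3: e_3 = (+3.79, +1.84);  n_3 = (+0.4367, -0.8996)
∠(n_2, n_3) = 48.28°
δ = |180° − 48.28°| = 131.72°
131.72° > 2α = 66.05°  →  invalid

δ = 131.72°, invalid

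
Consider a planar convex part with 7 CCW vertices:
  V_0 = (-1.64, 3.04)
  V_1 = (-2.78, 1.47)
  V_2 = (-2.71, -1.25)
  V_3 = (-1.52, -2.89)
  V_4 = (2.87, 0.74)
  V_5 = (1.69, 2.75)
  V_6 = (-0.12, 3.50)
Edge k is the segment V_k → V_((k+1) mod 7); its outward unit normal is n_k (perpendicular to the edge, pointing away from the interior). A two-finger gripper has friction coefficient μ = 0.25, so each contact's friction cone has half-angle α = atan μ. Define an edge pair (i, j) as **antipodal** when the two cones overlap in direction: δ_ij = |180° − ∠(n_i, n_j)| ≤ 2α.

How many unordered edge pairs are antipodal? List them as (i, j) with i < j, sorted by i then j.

α = atan 0.25 = 14.04°;  2α = 28.07°
n_0 = (-0.8092, +0.5876)
n_1 = (-0.9997, -0.0257)
n_2 = (-0.8094, -0.5873)
n_3 = (+0.6372, -0.7707)
n_4 = (+0.8624, +0.5063)
n_5 = (+0.3828, +0.9238)
n_6 = (-0.2897, +0.9571)
  (0,1): δ = 142.54°  ·
  (0,2): δ = 108.05°  ·
  (0,3): δ = 14.43°  ✓
  (0,4): δ = 66.40°  ·
  (0,5): δ = 103.48°  ·
  (0,6): δ = 142.82°  ·
  (1,2): δ = 145.51°  ·
  (1,3): δ = 51.89°  ·
  (1,4): δ = 28.94°  ·
  (1,5): δ = 66.02°  ·
  (1,6): δ = 105.36°  ·
  (2,3): δ = 86.38°  ·
  (2,4): δ = 5.55°  ✓
  (2,5): δ = 31.53°  ·
  (2,6): δ = 70.87°  ·
  (3,4): δ = 99.17°  ·
  (3,5): δ = 62.09°  ·
  (3,6): δ = 22.75°  ✓
  (4,5): δ = 142.92°  ·
  (4,6): δ = 103.58°  ·
  (5,6): δ = 140.66°  ·
antipodal pairs: 3

count = 3; pairs: (0,3), (2,4), (3,6)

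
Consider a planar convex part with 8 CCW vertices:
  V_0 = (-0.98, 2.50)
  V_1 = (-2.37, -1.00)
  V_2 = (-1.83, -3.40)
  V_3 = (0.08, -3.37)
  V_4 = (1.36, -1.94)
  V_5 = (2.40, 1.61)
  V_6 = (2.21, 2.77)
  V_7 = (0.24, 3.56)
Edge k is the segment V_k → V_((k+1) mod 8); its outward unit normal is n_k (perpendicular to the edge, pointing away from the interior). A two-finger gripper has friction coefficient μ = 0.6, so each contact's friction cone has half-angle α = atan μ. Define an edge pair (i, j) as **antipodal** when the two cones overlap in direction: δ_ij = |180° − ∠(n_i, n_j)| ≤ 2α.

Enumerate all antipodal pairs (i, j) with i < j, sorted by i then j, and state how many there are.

α = atan 0.6 = 30.96°;  2α = 61.93°
n_0 = (-0.9294, +0.3691)
n_1 = (-0.9756, -0.2195)
n_2 = (+0.0157, -0.9999)
n_3 = (+0.7451, -0.6669)
n_4 = (+0.9597, -0.2811)
n_5 = (+0.9868, +0.1616)
n_6 = (+0.3722, +0.9282)
n_7 = (-0.6559, +0.7549)
  (0,1): δ = 145.66°  ·
  (0,2): δ = 67.44°  ·
  (0,3): δ = 20.17°  ✓
  (0,4): δ = 5.33°  ✓
  (0,5): δ = 30.96°  ✓
  (0,6): δ = 89.81°  ·
  (0,7): δ = 152.65°  ·
  (1,2): δ = 101.78°  ·
  (1,3): δ = 54.51°  ✓
  (1,4): δ = 29.01°  ✓
  (1,5): δ = 3.38°  ✓
  (1,6): δ = 55.47°  ✓
  (1,7): δ = 118.31°  ·
  (2,3): δ = 132.73°  ·
  (2,4): δ = 107.23°  ·
  (2,5): δ = 81.60°  ·
  (2,6): δ = 22.75°  ✓
  (2,7): δ = 40.09°  ✓
  (3,4): δ = 154.50°  ·
  (3,5): δ = 128.87°  ·
  (3,6): δ = 70.02°  ·
  (3,7): δ = 7.18°  ✓
  (4,5): δ = 154.37°  ·
  (4,6): δ = 95.52°  ·
  (4,7): δ = 32.69°  ✓
  (5,6): δ = 121.15°  ·
  (5,7): δ = 58.32°  ✓
  (6,7): δ = 117.16°  ·
antipodal pairs: 12

count = 12; pairs: (0,3), (0,4), (0,5), (1,3), (1,4), (1,5), (1,6), (2,6), (2,7), (3,7), (4,7), (5,7)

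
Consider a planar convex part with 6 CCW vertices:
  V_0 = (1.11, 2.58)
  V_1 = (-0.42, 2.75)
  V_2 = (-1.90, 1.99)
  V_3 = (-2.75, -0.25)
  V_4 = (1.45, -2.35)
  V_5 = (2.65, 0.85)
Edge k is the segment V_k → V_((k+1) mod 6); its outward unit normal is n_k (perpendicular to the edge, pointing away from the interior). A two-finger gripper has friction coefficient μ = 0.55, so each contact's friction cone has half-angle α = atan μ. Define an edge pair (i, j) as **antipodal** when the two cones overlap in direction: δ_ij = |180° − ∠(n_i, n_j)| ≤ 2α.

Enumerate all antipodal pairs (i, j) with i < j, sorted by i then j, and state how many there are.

count = 5; pairs: (0,3), (1,3), (1,4), (2,4), (3,5)

α = atan 0.55 = 28.81°;  2α = 57.62°
n_0 = (+0.1104, +0.9939)
n_1 = (-0.4568, +0.8896)
n_2 = (-0.9349, +0.3548)
n_3 = (-0.4472, -0.8944)
n_4 = (+0.9363, -0.3511)
n_5 = (+0.7469, +0.6649)
  (0,1): δ = 146.48°  ·
  (0,2): δ = 104.44°  ·
  (0,3): δ = 20.22°  ✓
  (0,4): δ = 75.78°  ·
  (0,5): δ = 138.01°  ·
  (1,2): δ = 137.96°  ·
  (1,3): δ = 53.75°  ✓
  (1,4): δ = 42.26°  ✓
  (1,5): δ = 104.49°  ·
  (2,3): δ = 95.79°  ·
  (2,4): δ = 0.22°  ✓
  (2,5): δ = 62.45°  ·
  (3,4): δ = 83.99°  ·
  (3,5): δ = 21.76°  ✓
  (4,5): δ = 117.77°  ·
antipodal pairs: 5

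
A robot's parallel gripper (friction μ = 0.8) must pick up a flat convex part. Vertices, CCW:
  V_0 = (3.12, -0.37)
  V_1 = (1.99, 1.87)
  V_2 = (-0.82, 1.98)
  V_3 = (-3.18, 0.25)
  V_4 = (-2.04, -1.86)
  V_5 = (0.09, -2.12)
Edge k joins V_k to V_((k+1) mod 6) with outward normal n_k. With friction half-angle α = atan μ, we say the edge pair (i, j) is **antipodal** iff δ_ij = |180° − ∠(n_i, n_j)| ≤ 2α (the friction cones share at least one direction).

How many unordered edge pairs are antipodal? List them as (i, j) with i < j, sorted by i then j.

count = 7; pairs: (0,3), (0,4), (1,3), (1,4), (1,5), (2,4), (2,5)

α = atan 0.8 = 38.66°;  2α = 77.32°
n_0 = (+0.8928, +0.4504)
n_1 = (+0.0391, +0.9992)
n_2 = (-0.5912, +0.8065)
n_3 = (-0.8798, -0.4753)
n_4 = (-0.1212, -0.9926)
n_5 = (+0.5001, -0.8659)
  (0,1): δ = 119.01°  ·
  (0,2): δ = 80.53°  ·
  (0,3): δ = 1.61°  ✓
  (0,4): δ = 56.27°  ✓
  (0,5): δ = 93.24°  ·
  (1,2): δ = 141.51°  ·
  (1,3): δ = 59.38°  ✓
  (1,4): δ = 4.72°  ✓
  (1,5): δ = 32.25°  ✓
  (2,3): δ = 97.86°  ·
  (2,4): δ = 43.20°  ✓
  (2,5): δ = 6.23°  ✓
  (3,4): δ = 125.34°  ·
  (3,5): δ = 88.37°  ·
  (4,5): δ = 143.03°  ·
antipodal pairs: 7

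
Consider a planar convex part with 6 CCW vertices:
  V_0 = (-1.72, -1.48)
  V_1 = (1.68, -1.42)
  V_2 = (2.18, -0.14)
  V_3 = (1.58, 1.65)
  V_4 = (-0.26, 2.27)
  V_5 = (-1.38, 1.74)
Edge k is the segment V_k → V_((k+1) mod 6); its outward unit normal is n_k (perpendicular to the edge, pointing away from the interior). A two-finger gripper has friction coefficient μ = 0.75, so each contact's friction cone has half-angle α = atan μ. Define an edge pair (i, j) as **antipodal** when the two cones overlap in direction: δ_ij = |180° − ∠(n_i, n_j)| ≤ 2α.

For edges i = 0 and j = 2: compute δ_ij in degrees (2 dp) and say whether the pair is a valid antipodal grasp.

α = atan 0.75 = 36.87°;  2α = 73.74°
edge 0: e_0 = (+3.40, +0.06);  n_0 = (+0.0176, -0.9998)
edge 2: e_2 = (-0.60, +1.79);  n_2 = (+0.9482, +0.3178)
∠(n_0, n_2) = 107.52°
δ = |180° − 107.52°| = 72.48°
72.48° ≤ 2α = 73.74°  →  valid

δ = 72.48°, valid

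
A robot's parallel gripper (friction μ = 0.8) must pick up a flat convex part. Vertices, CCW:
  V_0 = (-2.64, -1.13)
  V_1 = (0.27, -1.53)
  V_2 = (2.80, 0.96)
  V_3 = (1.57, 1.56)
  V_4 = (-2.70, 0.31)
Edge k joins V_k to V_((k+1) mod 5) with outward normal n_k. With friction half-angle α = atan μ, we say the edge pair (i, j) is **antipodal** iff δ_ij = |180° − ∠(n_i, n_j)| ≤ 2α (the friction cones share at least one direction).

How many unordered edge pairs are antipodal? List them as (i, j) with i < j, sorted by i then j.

count = 6; pairs: (0,2), (0,3), (1,2), (1,3), (1,4), (2,4)

α = atan 0.8 = 38.66°;  2α = 77.32°
n_0 = (-0.1362, -0.9907)
n_1 = (+0.7015, -0.7127)
n_2 = (+0.4384, +0.8988)
n_3 = (-0.2809, +0.9597)
n_4 = (-0.9991, -0.0416)
  (0,1): δ = 127.63°  ·
  (0,2): δ = 18.18°  ✓
  (0,3): δ = 24.14°  ✓
  (0,4): δ = 100.21°  ·
  (1,2): δ = 70.55°  ✓
  (1,3): δ = 28.23°  ✓
  (1,4): δ = 47.84°  ✓
  (2,3): δ = 137.68°  ·
  (2,4): δ = 61.61°  ✓
  (3,4): δ = 103.93°  ·
antipodal pairs: 6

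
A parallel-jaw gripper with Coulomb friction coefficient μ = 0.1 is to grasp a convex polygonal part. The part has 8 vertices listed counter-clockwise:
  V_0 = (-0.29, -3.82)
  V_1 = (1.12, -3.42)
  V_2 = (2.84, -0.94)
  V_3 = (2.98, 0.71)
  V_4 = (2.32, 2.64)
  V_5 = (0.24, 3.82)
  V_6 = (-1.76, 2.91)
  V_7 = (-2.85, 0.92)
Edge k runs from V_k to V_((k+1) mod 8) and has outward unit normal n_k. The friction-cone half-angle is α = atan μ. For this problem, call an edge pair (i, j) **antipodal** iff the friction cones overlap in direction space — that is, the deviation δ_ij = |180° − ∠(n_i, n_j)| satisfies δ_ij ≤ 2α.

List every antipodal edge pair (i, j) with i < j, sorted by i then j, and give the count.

count = 3; pairs: (0,5), (1,6), (3,7)

α = atan 0.1 = 5.71°;  2α = 11.42°
n_0 = (+0.2729, -0.9620)
n_1 = (+0.8217, -0.5699)
n_2 = (+0.9964, -0.0845)
n_3 = (+0.9462, +0.3236)
n_4 = (+0.4934, +0.8698)
n_5 = (-0.4141, +0.9102)
n_6 = (-0.8771, +0.4804)
n_7 = (-0.8799, -0.4752)
  (0,1): δ = 140.58°  ·
  (0,2): δ = 110.69°  ·
  (0,3): δ = 86.96°  ·
  (0,4): δ = 45.40°  ·
  (0,5): δ = 8.63°  ✓
  (0,6): δ = 45.45°  ·
  (0,7): δ = 102.53°  ·
  (1,2): δ = 150.11°  ·
  (1,3): δ = 126.38°  ·
  (1,4): δ = 84.82°  ·
  (1,5): δ = 30.79°  ·
  (1,6): δ = 6.03°  ✓
  (1,7): δ = 63.12°  ·
  (2,3): δ = 156.27°  ·
  (2,4): δ = 114.72°  ·
  (2,5): δ = 60.68°  ·
  (2,6): δ = 23.86°  ·
  (2,7): δ = 33.22°  ·
  (3,4): δ = 138.45°  ·
  (3,5): δ = 84.41°  ·
  (3,6): δ = 47.59°  ·
  (3,7): δ = 9.49°  ✓
  (4,5): δ = 125.97°  ·
  (4,6): δ = 89.14°  ·
  (4,7): δ = 32.06°  ·
  (5,6): δ = 143.18°  ·
  (5,7): δ = 86.09°  ·
  (6,7): δ = 122.92°  ·
antipodal pairs: 3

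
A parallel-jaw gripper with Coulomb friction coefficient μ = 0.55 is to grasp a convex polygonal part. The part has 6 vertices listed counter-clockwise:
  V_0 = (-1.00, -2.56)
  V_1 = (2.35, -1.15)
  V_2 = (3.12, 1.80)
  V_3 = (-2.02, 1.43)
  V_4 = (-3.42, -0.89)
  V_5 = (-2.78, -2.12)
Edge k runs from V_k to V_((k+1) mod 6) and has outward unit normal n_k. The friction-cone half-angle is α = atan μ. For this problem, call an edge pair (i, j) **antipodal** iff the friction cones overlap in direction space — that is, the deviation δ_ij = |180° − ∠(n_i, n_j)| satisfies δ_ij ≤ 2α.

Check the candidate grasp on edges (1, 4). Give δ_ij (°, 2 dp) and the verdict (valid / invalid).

α = atan 0.55 = 28.81°;  2α = 57.62°
edge 1: e_1 = (+0.77, +2.95);  n_1 = (+0.9676, -0.2526)
edge 4: e_4 = (+0.64, -1.23);  n_4 = (-0.8871, -0.4616)
∠(n_1, n_4) = 137.88°
δ = |180° − 137.88°| = 42.12°
42.12° ≤ 2α = 57.62°  →  valid

δ = 42.12°, valid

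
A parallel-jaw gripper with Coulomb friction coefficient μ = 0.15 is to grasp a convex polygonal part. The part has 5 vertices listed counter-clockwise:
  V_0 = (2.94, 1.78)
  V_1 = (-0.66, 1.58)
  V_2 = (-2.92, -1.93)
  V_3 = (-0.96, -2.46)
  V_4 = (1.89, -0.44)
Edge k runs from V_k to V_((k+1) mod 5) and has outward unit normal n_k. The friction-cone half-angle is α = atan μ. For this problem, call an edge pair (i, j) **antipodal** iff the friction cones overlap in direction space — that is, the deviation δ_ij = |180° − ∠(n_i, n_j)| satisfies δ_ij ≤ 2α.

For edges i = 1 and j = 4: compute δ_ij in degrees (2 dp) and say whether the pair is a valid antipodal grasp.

α = atan 0.15 = 8.53°;  2α = 17.06°
edge 1: e_1 = (-2.26, -3.51);  n_1 = (-0.8408, +0.5414)
edge 4: e_4 = (+1.05, +2.22);  n_4 = (+0.9040, -0.4276)
∠(n_1, n_4) = 172.54°
δ = |180° − 172.54°| = 7.46°
7.46° ≤ 2α = 17.06°  →  valid

δ = 7.46°, valid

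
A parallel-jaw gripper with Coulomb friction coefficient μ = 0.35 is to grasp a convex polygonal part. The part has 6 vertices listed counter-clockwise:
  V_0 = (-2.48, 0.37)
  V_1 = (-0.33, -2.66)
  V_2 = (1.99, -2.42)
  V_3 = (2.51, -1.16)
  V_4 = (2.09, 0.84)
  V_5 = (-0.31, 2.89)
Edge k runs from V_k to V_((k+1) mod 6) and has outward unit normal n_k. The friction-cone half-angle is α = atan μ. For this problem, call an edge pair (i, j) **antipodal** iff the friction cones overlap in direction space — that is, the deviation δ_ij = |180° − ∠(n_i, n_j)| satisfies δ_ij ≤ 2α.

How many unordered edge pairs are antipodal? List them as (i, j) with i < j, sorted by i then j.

count = 3; pairs: (0,3), (0,4), (2,5)

α = atan 0.35 = 19.29°;  2α = 38.58°
n_0 = (-0.8155, -0.5787)
n_1 = (+0.1029, -0.9947)
n_2 = (+0.9244, -0.3815)
n_3 = (+0.9787, +0.2055)
n_4 = (+0.6495, +0.7604)
n_5 = (-0.7578, +0.6525)
  (0,1): δ = 119.45°  ·
  (0,2): δ = 57.78°  ·
  (0,3): δ = 23.50°  ✓
  (0,4): δ = 14.14°  ✓
  (0,5): δ = 103.91°  ·
  (1,2): δ = 118.33°  ·
  (1,3): δ = 84.05°  ·
  (1,4): δ = 46.41°  ·
  (1,5): δ = 43.36°  ·
  (2,3): δ = 145.71°  ·
  (2,4): δ = 108.08°  ·
  (2,5): δ = 18.31°  ✓
  (3,4): δ = 142.36°  ·
  (3,5): δ = 52.59°  ·
  (4,5): δ = 90.23°  ·
antipodal pairs: 3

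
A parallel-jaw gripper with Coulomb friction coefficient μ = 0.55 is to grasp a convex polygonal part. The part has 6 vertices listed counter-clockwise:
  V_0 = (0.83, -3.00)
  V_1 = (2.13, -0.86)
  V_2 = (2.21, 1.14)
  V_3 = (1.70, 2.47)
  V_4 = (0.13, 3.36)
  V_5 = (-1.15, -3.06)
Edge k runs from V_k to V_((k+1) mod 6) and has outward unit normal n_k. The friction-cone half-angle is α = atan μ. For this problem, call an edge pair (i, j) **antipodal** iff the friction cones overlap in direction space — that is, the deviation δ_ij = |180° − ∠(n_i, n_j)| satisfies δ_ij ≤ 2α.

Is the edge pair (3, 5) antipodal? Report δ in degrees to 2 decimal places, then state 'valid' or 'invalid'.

δ = 31.28°, valid

α = atan 0.55 = 28.81°;  2α = 57.62°
edge 3: e_3 = (-1.57, +0.89);  n_3 = (+0.4932, +0.8699)
edge 5: e_5 = (+1.98, +0.06);  n_5 = (+0.0303, -0.9995)
∠(n_3, n_5) = 148.72°
δ = |180° − 148.72°| = 31.28°
31.28° ≤ 2α = 57.62°  →  valid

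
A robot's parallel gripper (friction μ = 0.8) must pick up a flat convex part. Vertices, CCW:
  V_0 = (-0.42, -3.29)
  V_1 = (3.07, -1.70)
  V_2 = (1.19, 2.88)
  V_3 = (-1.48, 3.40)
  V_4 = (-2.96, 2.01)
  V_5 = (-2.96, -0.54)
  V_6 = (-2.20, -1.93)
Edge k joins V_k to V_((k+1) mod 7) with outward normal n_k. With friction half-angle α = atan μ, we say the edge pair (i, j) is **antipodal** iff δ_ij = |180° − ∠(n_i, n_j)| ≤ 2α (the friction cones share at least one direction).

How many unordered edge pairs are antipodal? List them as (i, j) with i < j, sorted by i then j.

count = 9; pairs: (0,2), (0,3), (0,4), (1,3), (1,4), (1,5), (1,6), (2,5), (2,6)

α = atan 0.8 = 38.66°;  2α = 77.32°
n_0 = (+0.4146, -0.9100)
n_1 = (+0.9251, +0.3797)
n_2 = (+0.1912, +0.9816)
n_3 = (-0.6846, +0.7289)
n_4 = (-1.0000, -0.0000)
n_5 = (-0.8774, -0.4797)
n_6 = (-0.6071, -0.7946)
  (0,1): δ = 92.18°  ·
  (0,2): δ = 35.51°  ✓
  (0,3): δ = 18.71°  ✓
  (0,4): δ = 65.51°  ✓
  (0,5): δ = 94.17°  ·
  (0,6): δ = 118.13°  ·
  (1,2): δ = 123.34°  ·
  (1,3): δ = 69.11°  ✓
  (1,4): δ = 22.32°  ✓
  (1,5): δ = 6.35°  ✓
  (1,6): δ = 30.30°  ✓
  (2,3): δ = 125.78°  ·
  (2,4): δ = 78.98°  ·
  (2,5): δ = 50.31°  ✓
  (2,6): δ = 26.36°  ✓
  (3,4): δ = 133.20°  ·
  (3,5): δ = 104.54°  ·
  (3,6): δ = 80.59°  ·
  (4,5): δ = 151.33°  ·
  (4,6): δ = 127.38°  ·
  (5,6): δ = 156.05°  ·
antipodal pairs: 9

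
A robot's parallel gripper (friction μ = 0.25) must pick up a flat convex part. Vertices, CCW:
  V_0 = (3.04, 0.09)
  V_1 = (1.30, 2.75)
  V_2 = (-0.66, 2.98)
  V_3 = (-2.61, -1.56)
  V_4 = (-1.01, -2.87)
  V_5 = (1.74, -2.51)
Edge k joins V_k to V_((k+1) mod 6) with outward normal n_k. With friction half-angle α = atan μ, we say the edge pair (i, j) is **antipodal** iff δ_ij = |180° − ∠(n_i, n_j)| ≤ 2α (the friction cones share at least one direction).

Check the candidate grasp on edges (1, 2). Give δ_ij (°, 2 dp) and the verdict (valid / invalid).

α = atan 0.25 = 14.04°;  2α = 28.07°
edge 1: e_1 = (-1.96, +0.23);  n_1 = (+0.1165, +0.9932)
edge 2: e_2 = (-1.95, -4.54);  n_2 = (-0.9188, +0.3947)
∠(n_1, n_2) = 73.45°
δ = |180° − 73.45°| = 106.55°
106.55° > 2α = 28.07°  →  invalid

δ = 106.55°, invalid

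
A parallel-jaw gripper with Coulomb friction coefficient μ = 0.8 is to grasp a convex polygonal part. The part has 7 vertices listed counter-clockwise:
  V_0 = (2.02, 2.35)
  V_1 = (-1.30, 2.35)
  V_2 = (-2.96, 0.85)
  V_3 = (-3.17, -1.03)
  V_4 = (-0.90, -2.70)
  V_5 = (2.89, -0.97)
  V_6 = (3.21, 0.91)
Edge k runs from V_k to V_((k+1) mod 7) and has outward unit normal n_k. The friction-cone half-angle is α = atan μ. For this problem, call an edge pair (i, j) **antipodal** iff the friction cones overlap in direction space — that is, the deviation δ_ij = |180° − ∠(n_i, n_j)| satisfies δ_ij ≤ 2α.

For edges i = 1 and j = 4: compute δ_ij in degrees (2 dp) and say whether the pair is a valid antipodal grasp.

δ = 17.57°, valid

α = atan 0.8 = 38.66°;  2α = 77.32°
edge 1: e_1 = (-1.66, -1.50);  n_1 = (-0.6704, +0.7420)
edge 4: e_4 = (+3.79, +1.73);  n_4 = (+0.4152, -0.9097)
∠(n_1, n_4) = 162.43°
δ = |180° − 162.43°| = 17.57°
17.57° ≤ 2α = 77.32°  →  valid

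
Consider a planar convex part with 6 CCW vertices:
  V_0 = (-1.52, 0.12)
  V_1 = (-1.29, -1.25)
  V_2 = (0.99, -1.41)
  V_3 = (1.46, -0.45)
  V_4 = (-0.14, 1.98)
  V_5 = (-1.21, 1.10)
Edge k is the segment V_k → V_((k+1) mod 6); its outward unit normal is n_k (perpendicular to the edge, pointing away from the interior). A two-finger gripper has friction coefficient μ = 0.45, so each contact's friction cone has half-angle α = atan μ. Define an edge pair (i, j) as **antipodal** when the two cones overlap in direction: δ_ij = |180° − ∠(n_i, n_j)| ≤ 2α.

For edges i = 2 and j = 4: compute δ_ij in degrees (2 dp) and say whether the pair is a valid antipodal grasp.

δ = 24.48°, valid

α = atan 0.45 = 24.23°;  2α = 48.46°
edge 2: e_2 = (+0.47, +0.96);  n_2 = (+0.8981, -0.4397)
edge 4: e_4 = (-1.07, -0.88);  n_4 = (-0.6352, +0.7723)
∠(n_2, n_4) = 155.52°
δ = |180° − 155.52°| = 24.48°
24.48° ≤ 2α = 48.46°  →  valid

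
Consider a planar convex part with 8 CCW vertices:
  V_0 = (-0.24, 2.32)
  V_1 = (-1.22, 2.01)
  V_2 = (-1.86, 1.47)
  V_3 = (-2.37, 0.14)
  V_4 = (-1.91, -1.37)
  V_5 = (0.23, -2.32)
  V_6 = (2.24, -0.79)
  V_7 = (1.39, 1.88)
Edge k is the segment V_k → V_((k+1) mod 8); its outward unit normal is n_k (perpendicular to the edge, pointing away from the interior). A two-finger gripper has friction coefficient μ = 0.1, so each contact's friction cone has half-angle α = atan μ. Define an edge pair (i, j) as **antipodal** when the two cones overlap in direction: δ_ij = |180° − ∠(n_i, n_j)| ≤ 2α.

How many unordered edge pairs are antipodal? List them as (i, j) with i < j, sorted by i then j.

α = atan 0.1 = 5.71°;  2α = 11.42°
n_0 = (-0.3016, +0.9534)
n_1 = (-0.6449, +0.7643)
n_2 = (-0.9337, +0.3580)
n_3 = (-0.9566, -0.2914)
n_4 = (-0.4057, -0.9140)
n_5 = (+0.6057, -0.7957)
n_6 = (+0.9529, +0.3034)
n_7 = (+0.2606, +0.9654)
  (0,1): δ = 157.40°  ·
  (0,2): δ = 128.53°  ·
  (0,3): δ = 90.61°  ·
  (0,4): δ = 41.49°  ·
  (0,5): δ = 19.72°  ·
  (0,6): δ = 90.11°  ·
  (0,7): δ = 147.34°  ·
  (1,2): δ = 151.14°  ·
  (1,3): δ = 113.21°  ·
  (1,4): δ = 64.09°  ·
  (1,5): δ = 2.88°  ✓
  (1,6): δ = 67.50°  ·
  (1,7): δ = 124.74°  ·
  (2,3): δ = 142.08°  ·
  (2,4): δ = 92.96°  ·
  (2,5): δ = 31.74°  ·
  (2,6): δ = 38.64°  ·
  (2,7): δ = 95.87°  ·
  (3,4): δ = 130.88°  ·
  (3,5): δ = 69.66°  ·
  (3,6): δ = 0.72°  ✓
  (3,7): δ = 57.95°  ·
  (4,5): δ = 118.78°  ·
  (4,6): δ = 48.40°  ·
  (4,7): δ = 8.83°  ✓
  (5,6): δ = 109.62°  ·
  (5,7): δ = 52.38°  ·
  (6,7): δ = 122.77°  ·
antipodal pairs: 3

count = 3; pairs: (1,5), (3,6), (4,7)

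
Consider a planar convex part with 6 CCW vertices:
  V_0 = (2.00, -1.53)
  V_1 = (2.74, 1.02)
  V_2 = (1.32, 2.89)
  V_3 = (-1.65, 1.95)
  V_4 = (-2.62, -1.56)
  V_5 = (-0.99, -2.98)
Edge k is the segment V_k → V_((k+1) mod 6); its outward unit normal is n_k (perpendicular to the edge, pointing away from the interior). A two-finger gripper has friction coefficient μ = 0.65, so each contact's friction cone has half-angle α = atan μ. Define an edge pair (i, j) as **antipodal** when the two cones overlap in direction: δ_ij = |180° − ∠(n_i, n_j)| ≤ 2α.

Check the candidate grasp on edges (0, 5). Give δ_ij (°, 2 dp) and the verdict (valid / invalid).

δ = 132.05°, invalid

α = atan 0.65 = 33.02°;  2α = 66.05°
edge 0: e_0 = (+0.74, +2.55);  n_0 = (+0.9604, -0.2787)
edge 5: e_5 = (+2.99, +1.45);  n_5 = (+0.4363, -0.8998)
∠(n_0, n_5) = 47.95°
δ = |180° − 47.95°| = 132.05°
132.05° > 2α = 66.05°  →  invalid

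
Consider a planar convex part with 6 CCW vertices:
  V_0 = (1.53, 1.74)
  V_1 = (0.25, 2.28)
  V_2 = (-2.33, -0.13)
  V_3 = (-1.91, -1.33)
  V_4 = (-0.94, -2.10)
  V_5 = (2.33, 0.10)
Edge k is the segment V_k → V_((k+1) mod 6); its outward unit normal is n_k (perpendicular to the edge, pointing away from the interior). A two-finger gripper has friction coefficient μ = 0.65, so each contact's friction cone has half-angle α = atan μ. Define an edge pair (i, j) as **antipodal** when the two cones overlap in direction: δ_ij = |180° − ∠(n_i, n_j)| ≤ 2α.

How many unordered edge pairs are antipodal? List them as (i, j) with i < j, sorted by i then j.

count = 6; pairs: (0,2), (0,3), (0,4), (1,4), (2,5), (3,5)

α = atan 0.65 = 33.02°;  2α = 66.05°
n_0 = (+0.3887, +0.9214)
n_1 = (-0.6826, +0.7308)
n_2 = (-0.9439, -0.3304)
n_3 = (-0.6217, -0.7832)
n_4 = (+0.5582, -0.8297)
n_5 = (+0.8988, +0.4384)
  (0,1): δ = 114.08°  ·
  (0,2): δ = 47.84°  ✓
  (0,3): δ = 15.57°  ✓
  (0,4): δ = 56.81°  ✓
  (0,5): δ = 138.88°  ·
  (1,2): δ = 113.76°  ·
  (1,3): δ = 81.49°  ·
  (1,4): δ = 9.12°  ✓
  (1,5): δ = 72.95°  ·
  (2,3): δ = 147.73°  ·
  (2,4): δ = 75.36°  ·
  (2,5): δ = 6.71°  ✓
  (3,4): δ = 107.62°  ·
  (3,5): δ = 25.55°  ✓
  (4,5): δ = 97.93°  ·
antipodal pairs: 6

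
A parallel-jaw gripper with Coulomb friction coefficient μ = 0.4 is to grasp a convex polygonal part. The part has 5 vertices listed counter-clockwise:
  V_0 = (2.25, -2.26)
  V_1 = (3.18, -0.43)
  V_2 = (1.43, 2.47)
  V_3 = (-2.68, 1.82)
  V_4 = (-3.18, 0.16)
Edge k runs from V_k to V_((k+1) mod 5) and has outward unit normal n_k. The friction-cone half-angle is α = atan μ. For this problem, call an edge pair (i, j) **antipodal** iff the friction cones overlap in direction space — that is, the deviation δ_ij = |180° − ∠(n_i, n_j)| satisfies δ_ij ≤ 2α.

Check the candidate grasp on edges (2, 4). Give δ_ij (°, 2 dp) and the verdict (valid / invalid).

δ = 33.01°, valid

α = atan 0.4 = 21.80°;  2α = 43.60°
edge 2: e_2 = (-4.11, -0.65);  n_2 = (-0.1562, +0.9877)
edge 4: e_4 = (+5.43, -2.42);  n_4 = (-0.4071, -0.9134)
∠(n_2, n_4) = 146.99°
δ = |180° − 146.99°| = 33.01°
33.01° ≤ 2α = 43.60°  →  valid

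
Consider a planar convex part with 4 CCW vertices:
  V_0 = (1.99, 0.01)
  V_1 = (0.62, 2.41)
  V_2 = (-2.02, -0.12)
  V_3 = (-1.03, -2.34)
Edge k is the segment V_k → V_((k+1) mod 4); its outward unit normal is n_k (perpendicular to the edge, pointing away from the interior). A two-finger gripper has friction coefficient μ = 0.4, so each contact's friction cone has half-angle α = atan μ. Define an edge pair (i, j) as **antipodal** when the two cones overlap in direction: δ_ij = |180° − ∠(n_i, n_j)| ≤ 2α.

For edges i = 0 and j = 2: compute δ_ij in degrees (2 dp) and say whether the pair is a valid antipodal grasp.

α = atan 0.4 = 21.80°;  2α = 43.60°
edge 0: e_0 = (-1.37, +2.40);  n_0 = (+0.8685, +0.4957)
edge 2: e_2 = (+0.99, -2.22);  n_2 = (-0.9133, -0.4073)
∠(n_0, n_2) = 174.32°
δ = |180° − 174.32°| = 5.68°
5.68° ≤ 2α = 43.60°  →  valid

δ = 5.68°, valid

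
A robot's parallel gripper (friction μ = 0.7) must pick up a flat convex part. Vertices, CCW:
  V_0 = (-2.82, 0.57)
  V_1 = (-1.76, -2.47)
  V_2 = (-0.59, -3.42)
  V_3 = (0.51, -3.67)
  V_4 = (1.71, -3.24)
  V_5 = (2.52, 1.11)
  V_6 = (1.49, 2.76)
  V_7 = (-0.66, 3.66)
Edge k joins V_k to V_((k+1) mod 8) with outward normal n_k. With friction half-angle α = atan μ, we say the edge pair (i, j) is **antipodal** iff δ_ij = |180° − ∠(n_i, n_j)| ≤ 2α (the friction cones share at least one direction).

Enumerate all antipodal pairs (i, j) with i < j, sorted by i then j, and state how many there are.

α = atan 0.7 = 34.99°;  2α = 69.98°
n_0 = (-0.9442, -0.3292)
n_1 = (-0.6303, -0.7763)
n_2 = (-0.2216, -0.9751)
n_3 = (+0.3373, -0.9414)
n_4 = (+0.9831, -0.1831)
n_5 = (+0.8483, +0.5295)
n_6 = (+0.3861, +0.9224)
n_7 = (-0.8196, +0.5729)
  (0,1): δ = 148.30°  ·
  (0,2): δ = 122.03°  ·
  (0,3): δ = 89.51°  ·
  (0,4): δ = 29.77°  ✓
  (0,5): δ = 12.75°  ✓
  (0,6): δ = 48.06°  ✓
  (0,7): δ = 125.82°  ·
  (1,2): δ = 153.73°  ·
  (1,3): δ = 121.21°  ·
  (1,4): δ = 61.47°  ✓
  (1,5): δ = 18.95°  ✓
  (1,6): δ = 16.36°  ✓
  (1,7): δ = 94.12°  ·
  (2,3): δ = 147.48°  ·
  (2,4): δ = 87.74°  ·
  (2,5): δ = 45.22°  ✓
  (2,6): δ = 9.91°  ✓
  (2,7): δ = 67.85°  ✓
  (3,4): δ = 120.26°  ·
  (3,5): δ = 77.74°  ·
  (3,6): δ = 42.43°  ✓
  (3,7): δ = 35.33°  ✓
  (4,5): δ = 137.48°  ·
  (4,6): δ = 102.17°  ·
  (4,7): δ = 24.41°  ✓
  (5,6): δ = 144.69°  ·
  (5,7): δ = 66.93°  ✓
  (6,7): δ = 102.24°  ·
antipodal pairs: 13

count = 13; pairs: (0,4), (0,5), (0,6), (1,4), (1,5), (1,6), (2,5), (2,6), (2,7), (3,6), (3,7), (4,7), (5,7)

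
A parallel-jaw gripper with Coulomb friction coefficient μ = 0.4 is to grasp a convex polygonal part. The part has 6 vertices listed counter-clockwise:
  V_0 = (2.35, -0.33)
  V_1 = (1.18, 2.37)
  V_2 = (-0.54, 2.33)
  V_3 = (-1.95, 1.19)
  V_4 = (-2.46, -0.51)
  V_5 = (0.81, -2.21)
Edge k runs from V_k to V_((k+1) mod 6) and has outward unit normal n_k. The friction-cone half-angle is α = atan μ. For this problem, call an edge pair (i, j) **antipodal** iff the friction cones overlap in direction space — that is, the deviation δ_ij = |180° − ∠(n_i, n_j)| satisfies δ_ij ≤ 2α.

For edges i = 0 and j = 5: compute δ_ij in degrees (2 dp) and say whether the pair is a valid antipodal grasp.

δ = 117.25°, invalid

α = atan 0.4 = 21.80°;  2α = 43.60°
edge 0: e_0 = (-1.17, +2.70);  n_0 = (+0.9176, +0.3976)
edge 5: e_5 = (+1.54, +1.88);  n_5 = (+0.7736, -0.6337)
∠(n_0, n_5) = 62.75°
δ = |180° − 62.75°| = 117.25°
117.25° > 2α = 43.60°  →  invalid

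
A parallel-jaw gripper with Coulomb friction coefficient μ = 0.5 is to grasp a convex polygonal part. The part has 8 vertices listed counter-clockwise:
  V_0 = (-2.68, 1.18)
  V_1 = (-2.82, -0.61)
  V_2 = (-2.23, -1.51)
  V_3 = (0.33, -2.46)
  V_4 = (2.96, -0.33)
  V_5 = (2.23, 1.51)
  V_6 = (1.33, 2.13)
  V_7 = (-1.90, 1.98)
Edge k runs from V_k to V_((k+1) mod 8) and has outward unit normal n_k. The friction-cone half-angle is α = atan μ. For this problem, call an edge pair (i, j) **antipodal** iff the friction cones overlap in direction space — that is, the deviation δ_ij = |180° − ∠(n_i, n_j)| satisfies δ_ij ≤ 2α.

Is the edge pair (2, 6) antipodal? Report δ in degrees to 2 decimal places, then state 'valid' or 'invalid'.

δ = 23.02°, valid

α = atan 0.5 = 26.57°;  2α = 53.13°
edge 2: e_2 = (+2.56, -0.95);  n_2 = (-0.3479, -0.9375)
edge 6: e_6 = (-3.23, -0.15);  n_6 = (-0.0464, +0.9989)
∠(n_2, n_6) = 156.98°
δ = |180° − 156.98°| = 23.02°
23.02° ≤ 2α = 53.13°  →  valid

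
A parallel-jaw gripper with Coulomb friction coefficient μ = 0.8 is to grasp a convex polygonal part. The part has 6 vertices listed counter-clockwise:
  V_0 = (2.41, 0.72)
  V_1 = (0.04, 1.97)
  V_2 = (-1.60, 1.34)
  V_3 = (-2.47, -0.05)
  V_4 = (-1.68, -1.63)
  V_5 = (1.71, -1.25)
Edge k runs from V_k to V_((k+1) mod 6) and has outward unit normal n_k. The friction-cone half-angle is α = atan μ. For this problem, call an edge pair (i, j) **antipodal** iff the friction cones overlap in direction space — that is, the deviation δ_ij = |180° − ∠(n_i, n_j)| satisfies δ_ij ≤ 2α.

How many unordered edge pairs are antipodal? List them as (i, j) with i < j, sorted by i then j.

count = 7; pairs: (0,3), (0,4), (1,4), (1,5), (2,4), (2,5), (3,5)

α = atan 0.8 = 38.66°;  2α = 77.32°
n_0 = (+0.4665, +0.8845)
n_1 = (-0.3586, +0.9335)
n_2 = (-0.8477, +0.5305)
n_3 = (-0.8944, -0.4472)
n_4 = (+0.1114, -0.9938)
n_5 = (+0.9423, -0.3348)
  (0,1): δ = 131.18°  ·
  (0,2): δ = 94.23°  ·
  (0,3): δ = 35.63°  ✓
  (0,4): δ = 34.20°  ✓
  (0,5): δ = 98.25°  ·
  (1,2): δ = 143.06°  ·
  (1,3): δ = 84.45°  ·
  (1,4): δ = 14.62°  ✓
  (1,5): δ = 49.42°  ✓
  (2,3): δ = 121.39°  ·
  (2,4): δ = 51.56°  ✓
  (2,5): δ = 12.48°  ✓
  (3,4): δ = 110.17°  ·
  (3,5): δ = 46.13°  ✓
  (4,5): δ = 115.96°  ·
antipodal pairs: 7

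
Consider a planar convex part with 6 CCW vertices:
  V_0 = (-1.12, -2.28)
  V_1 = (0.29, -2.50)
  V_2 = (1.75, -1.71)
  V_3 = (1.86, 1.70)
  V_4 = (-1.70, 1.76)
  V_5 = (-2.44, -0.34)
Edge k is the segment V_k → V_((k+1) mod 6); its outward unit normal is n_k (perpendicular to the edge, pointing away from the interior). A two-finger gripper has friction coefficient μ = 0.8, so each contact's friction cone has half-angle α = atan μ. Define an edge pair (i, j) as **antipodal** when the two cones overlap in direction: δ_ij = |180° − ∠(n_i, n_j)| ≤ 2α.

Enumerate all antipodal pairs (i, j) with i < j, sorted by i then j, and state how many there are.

count = 6; pairs: (0,3), (1,3), (1,4), (2,4), (2,5), (3,5)

α = atan 0.8 = 38.66°;  2α = 77.32°
n_0 = (-0.1542, -0.9880)
n_1 = (+0.4759, -0.8795)
n_2 = (+0.9995, -0.0322)
n_3 = (+0.0169, +0.9999)
n_4 = (-0.9432, +0.3324)
n_5 = (-0.8268, -0.5625)
  (0,1): δ = 142.71°  ·
  (0,2): δ = 82.98°  ·
  (0,3): δ = 7.90°  ✓
  (0,4): δ = 79.46°  ·
  (0,5): δ = 133.10°  ·
  (1,2): δ = 120.27°  ·
  (1,3): δ = 29.38°  ✓
  (1,4): δ = 42.17°  ✓
  (1,5): δ = 95.81°  ·
  (2,3): δ = 89.12°  ·
  (2,4): δ = 17.56°  ✓
  (2,5): δ = 36.08°  ✓
  (3,4): δ = 108.45°  ·
  (3,5): δ = 54.80°  ✓
  (4,5): δ = 126.36°  ·
antipodal pairs: 6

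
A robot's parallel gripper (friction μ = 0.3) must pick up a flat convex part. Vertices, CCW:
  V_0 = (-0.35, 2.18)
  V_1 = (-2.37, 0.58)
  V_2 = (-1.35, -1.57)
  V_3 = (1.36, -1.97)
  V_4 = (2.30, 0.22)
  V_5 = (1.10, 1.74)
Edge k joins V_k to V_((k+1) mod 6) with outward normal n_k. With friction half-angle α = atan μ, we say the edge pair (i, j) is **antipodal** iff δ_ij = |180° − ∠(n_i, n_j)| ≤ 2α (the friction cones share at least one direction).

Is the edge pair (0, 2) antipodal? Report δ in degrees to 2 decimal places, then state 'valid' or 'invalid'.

δ = 46.78°, invalid

α = atan 0.3 = 16.70°;  2α = 33.40°
edge 0: e_0 = (-2.02, -1.60);  n_0 = (-0.6209, +0.7839)
edge 2: e_2 = (+2.71, -0.40);  n_2 = (-0.1460, -0.9893)
∠(n_0, n_2) = 133.22°
δ = |180° − 133.22°| = 46.78°
46.78° > 2α = 33.40°  →  invalid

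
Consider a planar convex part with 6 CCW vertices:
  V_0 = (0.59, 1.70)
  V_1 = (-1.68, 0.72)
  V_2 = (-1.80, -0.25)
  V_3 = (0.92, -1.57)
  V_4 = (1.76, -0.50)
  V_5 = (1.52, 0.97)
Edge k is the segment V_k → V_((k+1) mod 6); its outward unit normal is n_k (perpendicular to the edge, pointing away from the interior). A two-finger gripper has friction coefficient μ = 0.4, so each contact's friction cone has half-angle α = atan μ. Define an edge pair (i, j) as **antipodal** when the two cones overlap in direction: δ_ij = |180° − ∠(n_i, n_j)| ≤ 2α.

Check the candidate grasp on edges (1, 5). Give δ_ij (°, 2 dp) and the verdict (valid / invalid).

α = atan 0.4 = 21.80°;  2α = 43.60°
edge 1: e_1 = (-0.12, -0.97);  n_1 = (-0.9924, +0.1228)
edge 5: e_5 = (-0.93, +0.73);  n_5 = (+0.6174, +0.7866)
∠(n_1, n_5) = 121.08°
δ = |180° − 121.08°| = 58.92°
58.92° > 2α = 43.60°  →  invalid

δ = 58.92°, invalid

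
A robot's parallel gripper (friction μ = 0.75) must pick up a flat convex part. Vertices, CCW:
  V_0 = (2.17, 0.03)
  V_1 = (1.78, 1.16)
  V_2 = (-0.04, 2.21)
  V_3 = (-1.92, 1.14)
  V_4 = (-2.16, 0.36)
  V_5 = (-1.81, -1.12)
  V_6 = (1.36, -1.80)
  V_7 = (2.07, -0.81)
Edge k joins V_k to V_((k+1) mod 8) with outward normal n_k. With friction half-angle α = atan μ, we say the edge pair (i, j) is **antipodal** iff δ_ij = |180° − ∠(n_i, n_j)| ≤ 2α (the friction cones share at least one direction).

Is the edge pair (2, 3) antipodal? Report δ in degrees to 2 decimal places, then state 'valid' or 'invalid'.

α = atan 0.75 = 36.87°;  2α = 73.74°
edge 2: e_2 = (-1.88, -1.07);  n_2 = (-0.4946, +0.8691)
edge 3: e_3 = (-0.24, -0.78);  n_3 = (-0.9558, +0.2941)
∠(n_2, n_3) = 43.25°
δ = |180° − 43.25°| = 136.75°
136.75° > 2α = 73.74°  →  invalid

δ = 136.75°, invalid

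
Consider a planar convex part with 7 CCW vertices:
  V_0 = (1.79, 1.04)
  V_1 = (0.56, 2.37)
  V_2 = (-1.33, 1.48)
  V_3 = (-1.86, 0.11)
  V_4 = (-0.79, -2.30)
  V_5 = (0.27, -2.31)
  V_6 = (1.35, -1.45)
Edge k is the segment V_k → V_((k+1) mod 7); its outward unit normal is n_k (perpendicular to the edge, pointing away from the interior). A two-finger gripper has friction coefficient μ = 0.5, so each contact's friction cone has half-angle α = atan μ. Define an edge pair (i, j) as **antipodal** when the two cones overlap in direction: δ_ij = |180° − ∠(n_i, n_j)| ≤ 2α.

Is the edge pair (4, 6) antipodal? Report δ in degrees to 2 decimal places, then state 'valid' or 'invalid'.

α = atan 0.5 = 26.57°;  2α = 53.13°
edge 4: e_4 = (+1.06, -0.01);  n_4 = (-0.0094, -1.0000)
edge 6: e_6 = (+0.44, +2.49);  n_6 = (+0.9847, -0.1740)
∠(n_4, n_6) = 80.52°
δ = |180° − 80.52°| = 99.48°
99.48° > 2α = 53.13°  →  invalid

δ = 99.48°, invalid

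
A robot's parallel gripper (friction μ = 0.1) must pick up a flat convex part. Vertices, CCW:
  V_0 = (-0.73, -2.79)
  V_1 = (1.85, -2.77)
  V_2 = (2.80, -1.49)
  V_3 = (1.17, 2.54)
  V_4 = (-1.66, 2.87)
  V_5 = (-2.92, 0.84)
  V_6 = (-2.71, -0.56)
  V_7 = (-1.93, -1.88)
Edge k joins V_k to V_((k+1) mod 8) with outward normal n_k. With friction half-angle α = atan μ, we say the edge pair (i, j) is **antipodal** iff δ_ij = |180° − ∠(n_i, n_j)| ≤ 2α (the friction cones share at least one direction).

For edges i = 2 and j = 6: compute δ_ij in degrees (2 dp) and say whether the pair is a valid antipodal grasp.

α = atan 0.1 = 5.71°;  2α = 11.42°
edge 2: e_2 = (-1.63, +4.03);  n_2 = (+0.9270, +0.3750)
edge 6: e_6 = (+0.78, -1.32);  n_6 = (-0.8609, -0.5087)
∠(n_2, n_6) = 171.44°
δ = |180° − 171.44°| = 8.56°
8.56° ≤ 2α = 11.42°  →  valid

δ = 8.56°, valid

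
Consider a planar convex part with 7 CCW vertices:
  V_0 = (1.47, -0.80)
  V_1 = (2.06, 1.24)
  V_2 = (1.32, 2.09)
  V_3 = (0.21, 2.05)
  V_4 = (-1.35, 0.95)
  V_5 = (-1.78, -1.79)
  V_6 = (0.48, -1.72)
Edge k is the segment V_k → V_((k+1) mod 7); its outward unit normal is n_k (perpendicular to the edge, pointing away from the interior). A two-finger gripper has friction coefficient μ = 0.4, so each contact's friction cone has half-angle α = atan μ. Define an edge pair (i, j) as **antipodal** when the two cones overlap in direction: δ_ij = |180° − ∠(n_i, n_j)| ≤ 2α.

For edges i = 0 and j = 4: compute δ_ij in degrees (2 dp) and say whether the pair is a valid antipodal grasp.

α = atan 0.4 = 21.80°;  2α = 43.60°
edge 0: e_0 = (+0.59, +2.04);  n_0 = (+0.9606, -0.2778)
edge 4: e_4 = (-0.43, -2.74);  n_4 = (-0.9879, +0.1550)
∠(n_0, n_4) = 172.79°
δ = |180° − 172.79°| = 7.21°
7.21° ≤ 2α = 43.60°  →  valid

δ = 7.21°, valid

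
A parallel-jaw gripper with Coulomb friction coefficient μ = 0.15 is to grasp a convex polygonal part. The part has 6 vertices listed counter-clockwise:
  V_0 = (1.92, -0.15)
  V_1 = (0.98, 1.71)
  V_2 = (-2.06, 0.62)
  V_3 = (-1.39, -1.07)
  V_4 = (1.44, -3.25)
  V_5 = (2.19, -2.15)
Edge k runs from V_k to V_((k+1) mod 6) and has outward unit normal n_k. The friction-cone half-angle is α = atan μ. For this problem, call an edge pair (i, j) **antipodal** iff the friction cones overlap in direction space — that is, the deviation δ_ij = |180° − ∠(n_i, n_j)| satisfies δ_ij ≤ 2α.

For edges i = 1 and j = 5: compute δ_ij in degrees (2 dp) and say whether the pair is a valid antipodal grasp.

α = atan 0.15 = 8.53°;  2α = 17.06°
edge 1: e_1 = (-3.04, -1.09);  n_1 = (-0.3375, +0.9413)
edge 5: e_5 = (-0.27, +2.00);  n_5 = (+0.9910, +0.1338)
∠(n_1, n_5) = 102.04°
δ = |180° − 102.04°| = 77.96°
77.96° > 2α = 17.06°  →  invalid

δ = 77.96°, invalid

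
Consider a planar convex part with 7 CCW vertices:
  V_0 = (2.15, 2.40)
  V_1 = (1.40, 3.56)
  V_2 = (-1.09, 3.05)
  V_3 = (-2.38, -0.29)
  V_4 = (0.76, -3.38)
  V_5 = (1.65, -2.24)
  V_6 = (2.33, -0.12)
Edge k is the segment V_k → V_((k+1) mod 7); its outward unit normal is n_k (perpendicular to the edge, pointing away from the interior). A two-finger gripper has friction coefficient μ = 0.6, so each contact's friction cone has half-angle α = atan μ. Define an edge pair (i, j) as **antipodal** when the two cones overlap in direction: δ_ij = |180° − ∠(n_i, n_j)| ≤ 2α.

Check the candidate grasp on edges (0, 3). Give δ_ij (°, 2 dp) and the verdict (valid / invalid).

δ = 12.58°, valid

α = atan 0.6 = 30.96°;  2α = 61.93°
edge 0: e_0 = (-0.75, +1.16);  n_0 = (+0.8398, +0.5430)
edge 3: e_3 = (+3.14, -3.09);  n_3 = (-0.7014, -0.7128)
∠(n_0, n_3) = 167.42°
δ = |180° − 167.42°| = 12.58°
12.58° ≤ 2α = 61.93°  →  valid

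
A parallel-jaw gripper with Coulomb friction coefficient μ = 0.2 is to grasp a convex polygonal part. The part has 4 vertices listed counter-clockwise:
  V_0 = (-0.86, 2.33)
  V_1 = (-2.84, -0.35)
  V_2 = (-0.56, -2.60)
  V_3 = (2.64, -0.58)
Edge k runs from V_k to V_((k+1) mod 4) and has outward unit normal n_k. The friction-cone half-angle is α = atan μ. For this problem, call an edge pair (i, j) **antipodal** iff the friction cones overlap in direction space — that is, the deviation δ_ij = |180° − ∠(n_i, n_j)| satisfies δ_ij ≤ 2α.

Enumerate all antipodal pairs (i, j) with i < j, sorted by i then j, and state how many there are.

count = 2; pairs: (0,2), (1,3)

α = atan 0.2 = 11.31°;  2α = 22.62°
n_0 = (-0.8043, +0.5942)
n_1 = (-0.7024, -0.7118)
n_2 = (+0.5338, -0.8456)
n_3 = (+0.6393, +0.7689)
  (0,1): δ = 98.16°  ·
  (0,2): δ = 21.28°  ✓
  (0,3): δ = 86.72°  ·
  (1,2): δ = 103.12°  ·
  (1,3): δ = 4.88°  ✓
  (2,3): δ = 72.00°  ·
antipodal pairs: 2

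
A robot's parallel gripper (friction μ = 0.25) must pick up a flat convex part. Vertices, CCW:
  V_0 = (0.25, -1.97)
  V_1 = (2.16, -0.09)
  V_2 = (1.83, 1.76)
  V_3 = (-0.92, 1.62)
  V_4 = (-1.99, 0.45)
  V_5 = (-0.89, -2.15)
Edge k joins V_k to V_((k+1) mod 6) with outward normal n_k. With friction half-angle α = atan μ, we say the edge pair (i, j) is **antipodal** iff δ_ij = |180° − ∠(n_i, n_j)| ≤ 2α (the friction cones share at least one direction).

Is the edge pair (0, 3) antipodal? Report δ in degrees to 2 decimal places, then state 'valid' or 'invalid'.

α = atan 0.25 = 14.04°;  2α = 28.07°
edge 0: e_0 = (+1.91, +1.88);  n_0 = (+0.7015, -0.7127)
edge 3: e_3 = (-1.07, -1.17);  n_3 = (-0.7379, +0.6749)
∠(n_0, n_3) = 176.99°
δ = |180° − 176.99°| = 3.01°
3.01° ≤ 2α = 28.07°  →  valid

δ = 3.01°, valid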